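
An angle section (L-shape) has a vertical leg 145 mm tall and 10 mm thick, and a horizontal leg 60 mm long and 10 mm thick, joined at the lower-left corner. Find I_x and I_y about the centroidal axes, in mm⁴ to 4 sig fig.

I_x ≈ 4.239 × 10⁶ mm⁴, I_y ≈ 4.509 × 10⁵ mm⁴

Split into non-overlapping primitives; take the origin at the lower-left of the bounding box.
Vertical leg: 10 × 145, A = 1 450 mm², y = 72.5 mm, Ī = 2 540 521 mm⁴.
Horizontal leg (remainder): 50 × 10, A = 500 mm², y = 5 mm, Ī = 4166.67 mm⁴.
Centroid: ȳ = ΣA·y / ΣA = 55.1923 mm.
Transfer each piece to the centroidal x-axis using Ī + A·d² with d = y − 55.1923:
  vertical leg: d = 17.3077 mm → contributes +2 974 877 mm⁴
  horizontal leg (remainder): d = -50.1923 mm → contributes +1 263 801 mm⁴
Total I = 4 238 678 mm⁴.
For the y-axis: x̄ = 12.6923 mm.
Repeating about the centroidal y-axis gives I_y = 450 865 mm⁴.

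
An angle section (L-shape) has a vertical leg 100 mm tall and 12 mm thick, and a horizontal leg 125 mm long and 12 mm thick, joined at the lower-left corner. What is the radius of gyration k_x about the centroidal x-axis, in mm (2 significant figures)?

k_x ≈ 30 mm

Treat the section as a set of non-overlapping primitives; coordinates are from the bounding-box lower-left.
Vertical leg: 12 × 100, A = 1 200 mm², y = 50 mm, Ī = 1 000 000 mm⁴.
Horizontal leg (remainder): 113 × 12, A = 1 356 mm², y = 6 mm, Ī = 16 272 mm⁴.
Centroid: ȳ = ΣA·y / ΣA = 26.66 mm.
Transfer each piece to the centroidal x-axis using Ī + A·d² with d = y − 26.66:
  vertical leg: d = 23.34 mm → contributes +1 653 859 mm⁴
  horizontal leg (remainder): d = -20.66 mm → contributes +594 909 mm⁴
Total I = 2 248 768 mm⁴.
Radius of gyration: k = √(I/A) = √(2 248 768 / 2 556) = 29.66 mm.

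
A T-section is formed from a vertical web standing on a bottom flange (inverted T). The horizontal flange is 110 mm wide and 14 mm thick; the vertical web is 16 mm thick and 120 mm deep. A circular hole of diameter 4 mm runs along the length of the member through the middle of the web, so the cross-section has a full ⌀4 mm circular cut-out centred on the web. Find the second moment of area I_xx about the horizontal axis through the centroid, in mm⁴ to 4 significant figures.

Break the section into simple shapes (no overlaps), measuring from the bottom-left corner of the bounding box.
Flange: 110 × 14, A = 1 540 mm², y = 7 mm, Ī = 25153.3 mm⁴.
Web: 16 × 120, A = 1 920 mm², y = 74 mm, Ī = 2 304 000 mm⁴.
Hole (subtracted): ⌀4, A = 12.5664 mm², y = 74 mm, Ī = 12.5664 mm⁴.
Centroid: ȳ = ΣA·y / ΣA = 44.0705 mm.
Transfer each piece to the horizontal axis through the centroid using Ī + A·d² with d = y − 44.0705:
  flange: d = -37.0705 mm → contributes +2 141 454 mm⁴
  web: d = 29.9295 mm → contributes +4 023 889 mm⁴
  hole: d = 29.9295 mm → contributes −11269.2 mm⁴
Total I = 6 154 074 mm⁴.

I_xx ≈ 6.154 × 10⁶ mm⁴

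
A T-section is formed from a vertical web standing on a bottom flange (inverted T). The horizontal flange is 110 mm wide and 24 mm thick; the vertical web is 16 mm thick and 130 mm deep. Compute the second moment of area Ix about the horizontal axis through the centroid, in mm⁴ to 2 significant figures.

Ix ≈ 1.0 × 10⁷ mm⁴

Decompose the section into non-overlapping parts with the origin at the bottom-left of its bounding rectangle.
Flange: 110 × 24, A = 2 640 mm², y = 12 mm, Ī = 126 720 mm⁴.
Web: 16 × 130, A = 2 080 mm², y = 89 mm, Ī = 2 929 333 mm⁴.
Centroid: ȳ = ΣA·y / ΣA = 45.93 mm.
Transfer each piece to the horizontal axis through the centroid using Ī + A·d² with d = y − 45.93:
  flange: d = -33.93 mm → contributes +3 166 401 mm⁴
  web: d = 43.07 mm → contributes +6 787 390 mm⁴
Total I = 9 953 792 mm⁴.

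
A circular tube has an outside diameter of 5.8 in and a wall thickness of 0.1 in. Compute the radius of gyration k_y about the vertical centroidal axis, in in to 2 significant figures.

k_y ≈ 2.0 in

Decompose the section into non-overlapping parts with the origin at the bottom-left of its bounding rectangle.
Outer circle: ⌀5.8, A = 26.42 in², x = 2.9 in, Ī = 55.55 in⁴.
Bore (subtracted): ⌀5.6, A = 24.63 in², x = 2.9 in, Ī = 48.27 in⁴.
By symmetry the centroid is at mid-width, x̄ = 2.9 in.
All pieces are centred on the vertical centroidal axis, so I = ΣĪ (holes subtracted) = 7.275 in⁴.
Radius of gyration: k = √(I/A) = √(7.275 / 1.791) = 2.016 in.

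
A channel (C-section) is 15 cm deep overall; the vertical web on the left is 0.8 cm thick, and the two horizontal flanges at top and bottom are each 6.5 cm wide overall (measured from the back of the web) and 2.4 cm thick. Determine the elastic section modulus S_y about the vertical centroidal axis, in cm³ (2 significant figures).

S_y ≈ 42 cm³

Break the section into simple shapes (no overlaps), measuring from the bottom-left corner of the bounding box.
Web: 0.8 × 15, A = 12 cm², x = 0.4 cm, Ī = 0.64 cm⁴.
Top flange (beyond web): 5.7 × 2.4, A = 13.68 cm², x = 3.65 cm, Ī = 37.04 cm⁴.
Bottom flange (beyond web): 5.7 × 2.4, A = 13.68 cm², x = 3.65 cm, Ī = 37.04 cm⁴.
Centroid: x̄ = ΣA·x / ΣA = 2.659 cm.
Transfer each piece to the vertical centroidal axis using Ī + A·d² with d = x − 2.659:
  web: d = -2.259 cm → contributes +61.88 cm⁴
  top flange (beyond web): d = 0.9909 cm → contributes +50.47 cm⁴
  bottom flange (beyond web): d = 0.9909 cm → contributes +50.47 cm⁴
Total I = 162.8 cm⁴.
Extreme fibre distance c = 3.841 cm; S = I/c = 42.39 cm³.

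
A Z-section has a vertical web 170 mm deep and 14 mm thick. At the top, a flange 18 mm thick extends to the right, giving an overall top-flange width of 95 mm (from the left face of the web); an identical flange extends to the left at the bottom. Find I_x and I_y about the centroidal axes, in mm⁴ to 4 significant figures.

Treat the section as a set of non-overlapping primitives; coordinates are from the bounding-box lower-left.
Web: 14 × 170, A = 2 380 mm², y = 85 mm, Ī = 5 731 833 mm⁴.
Top flange (beyond web): 81 × 18, A = 1 458 mm², y = 161 mm, Ī = 39 366 mm⁴.
Bottom flange (beyond web): 81 × 18, A = 1 458 mm², y = 9 mm, Ī = 39 366 mm⁴.
Centroid: ȳ = ΣA·y / ΣA = 85 mm.
Transfer each piece to the centroidal x-axis using Ī + A·d² with d = y − 85:
  web: d = 0 mm → contributes +5 731 833 mm⁴
  top flange (beyond web): d = 76 mm → contributes +8 460 774 mm⁴
  bottom flange (beyond web): d = -76 mm → contributes +8 460 774 mm⁴
Total I = 22 653 381 mm⁴.
For the y-axis: x̄ = 88 mm.
Repeating about the centroidal y-axis gives I_y = 8 212 421 mm⁴.

I_x ≈ 2.265 × 10⁷ mm⁴, I_y ≈ 8.212 × 10⁶ mm⁴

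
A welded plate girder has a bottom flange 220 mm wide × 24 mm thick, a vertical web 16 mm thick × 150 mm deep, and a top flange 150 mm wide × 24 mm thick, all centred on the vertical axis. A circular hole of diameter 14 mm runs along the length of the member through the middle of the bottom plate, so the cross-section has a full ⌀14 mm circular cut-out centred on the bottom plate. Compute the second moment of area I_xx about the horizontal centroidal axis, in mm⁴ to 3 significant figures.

I_xx ≈ 6.94 × 10⁷ mm⁴

Break the section into simple shapes (no overlaps), measuring from the bottom-left corner of the bounding box.
Bottom plate: 220 × 24, A = 5 280 mm², y = 12 mm, Ī = 253 440 mm⁴.
Web plate: 16 × 150, A = 2 400 mm², y = 99 mm, Ī = 4 500 000 mm⁴.
Top plate: 150 × 24, A = 3 600 mm², y = 186 mm, Ī = 172 800 mm⁴.
Hole (subtracted): ⌀14, A = 153.94 mm², y = 12 mm, Ī = 1885.7 mm⁴.
Centroid: ȳ = ΣA·y / ΣA = 87.067 mm.
Transfer each piece to the horizontal centroidal axis using Ī + A·d² with d = y − 87.067:
  bottom plate: d = -75.067 mm → contributes +30 006 521 mm⁴
  web plate: d = 11.933 mm → contributes +4 841 752 mm⁴
  top plate: d = 98.933 mm → contributes +35 408 665 mm⁴
  hole: d = -75.067 mm → contributes −869 335 mm⁴
Total I = 69 387 603 mm⁴.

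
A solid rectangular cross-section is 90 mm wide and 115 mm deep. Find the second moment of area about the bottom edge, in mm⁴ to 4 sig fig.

The section: 90 × 115, A = 10 350 mm², y = 57.5 mm, Ī = 11 406 563 mm⁴.
Transfer it to the bottom edge using Ī + A·d² with d = y − 0:
  the section: d = 57.5 mm → contributes +45 626 250 mm⁴
Total I = 45 626 250 mm⁴.

I_base ≈ 4.563 × 10⁷ mm⁴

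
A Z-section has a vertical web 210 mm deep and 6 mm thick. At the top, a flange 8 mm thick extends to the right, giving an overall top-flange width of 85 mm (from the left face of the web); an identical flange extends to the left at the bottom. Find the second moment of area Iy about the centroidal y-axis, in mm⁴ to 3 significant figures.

Iy ≈ 2.94 × 10⁶ mm⁴

Split into non-overlapping primitives; take the origin at the lower-left of the bounding box.
Web: 6 × 210, A = 1 260 mm², x = 82 mm, Ī = 3 780 mm⁴.
Top flange (beyond web): 79 × 8, A = 632 mm², x = 124.5 mm, Ī = 328 693 mm⁴.
Bottom flange (beyond web): 79 × 8, A = 632 mm², x = 39.5 mm, Ī = 328 693 mm⁴.
Centroid: x̄ = ΣA·x / ΣA = 82 mm.
Transfer each piece to the centroidal y-axis using Ī + A·d² with d = x − 82:
  web: d = 0 mm → contributes +3 780 mm⁴
  top flange (beyond web): d = 42.5 mm → contributes +1 470 243 mm⁴
  bottom flange (beyond web): d = -42.5 mm → contributes +1 470 243 mm⁴
Total I = 2 944 265 mm⁴.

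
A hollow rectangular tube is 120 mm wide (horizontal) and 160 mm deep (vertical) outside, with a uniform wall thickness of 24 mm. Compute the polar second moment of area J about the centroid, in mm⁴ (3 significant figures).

J ≈ 5.21 × 10⁷ mm⁴

Break the section into simple shapes (no overlaps), measuring from the bottom-left corner of the bounding box.
Outer rectangle: 120 × 160, A = 19 200 mm², y = 80 mm, Ī = 40 960 000 mm⁴.
Inner void (subtracted): 72 × 112, A = 8 064 mm², y = 80 mm, Ī = 8 429 568 mm⁴.
By symmetry the centroid is at mid-height, ȳ = 80 mm.
All pieces are centred on the centroidal x-axis, so I = ΣĪ (holes subtracted) = 32 530 432 mm⁴.
Repeating about the centroidal y-axis gives I_y = 19 556 352 mm⁴.
Polar second moment: J = I_x + I_y = 52 086 784 mm⁴.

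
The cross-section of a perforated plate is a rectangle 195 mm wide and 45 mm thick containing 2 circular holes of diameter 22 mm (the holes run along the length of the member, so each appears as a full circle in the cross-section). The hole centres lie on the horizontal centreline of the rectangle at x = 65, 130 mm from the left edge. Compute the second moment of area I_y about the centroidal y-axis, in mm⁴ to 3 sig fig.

I_y ≈ 2.70 × 10⁷ mm⁴

Treat the section as a set of non-overlapping primitives; coordinates are from the bounding-box lower-left.
Plate: 195 × 45, A = 8 775 mm², x = 97.5 mm, Ī = 27 805 781 mm⁴.
Hole 1 (subtracted): ⌀22, A = 380.13 mm², x = 65 mm, Ī = 11 499 mm⁴.
Hole 2 (subtracted): ⌀22, A = 380.13 mm², x = 130 mm, Ī = 11 499 mm⁴.
By symmetry the centroid is at mid-width, x̄ = 97.5 mm.
Transfer each piece to the centroidal y-axis using Ī + A·d² with d = x − 97.5:
  plate: d = 0 mm → contributes +27 805 781 mm⁴
  hole 1: d = -32.5 mm → contributes −413 014 mm⁴
  hole 2: d = 32.5 mm → contributes −413 014 mm⁴
Total I = 26 979 753 mm⁴.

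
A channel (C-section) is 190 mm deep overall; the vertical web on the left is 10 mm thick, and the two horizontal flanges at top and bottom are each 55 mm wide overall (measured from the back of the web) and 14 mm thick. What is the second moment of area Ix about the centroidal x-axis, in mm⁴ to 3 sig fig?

Treat the section as a set of non-overlapping primitives; coordinates are from the bounding-box lower-left.
Web: 10 × 190, A = 1 900 mm², y = 95 mm, Ī = 5 715 833 mm⁴.
Top flange (beyond web): 45 × 14, A = 630 mm², y = 183 mm, Ī = 10 290 mm⁴.
Bottom flange (beyond web): 45 × 14, A = 630 mm², y = 7 mm, Ī = 10 290 mm⁴.
By symmetry the centroid is at mid-height, ȳ = 95 mm.
Transfer each piece to the centroidal x-axis using Ī + A·d² with d = y − 95:
  web: d = 0 mm → contributes +5 715 833 mm⁴
  top flange (beyond web): d = 88 mm → contributes +4 889 010 mm⁴
  bottom flange (beyond web): d = -88 mm → contributes +4 889 010 mm⁴
Total I = 15 493 853 mm⁴.

Ix ≈ 1.55 × 10⁷ mm⁴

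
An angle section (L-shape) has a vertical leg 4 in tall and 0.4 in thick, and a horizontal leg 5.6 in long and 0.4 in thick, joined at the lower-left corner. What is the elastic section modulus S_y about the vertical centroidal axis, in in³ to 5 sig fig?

S_y ≈ 3.0907 in³

Break the section into simple shapes (no overlaps), measuring from the bottom-left corner of the bounding box.
Vertical leg: 0.4 × 4, A = 1.6 in², x = 0.2 in, Ī = 0.02133333 in⁴.
Horizontal leg (remainder): 5.2 × 0.4, A = 2.08 in², x = 3 in, Ī = 4.686933 in⁴.
Centroid: x̄ = ΣA·x / ΣA = 1.782609 in.
Transfer each piece to the vertical centroidal axis using Ī + A·d² with d = x − 1.782609:
  vertical leg: d = -1.582609 in → contributes +4.028774 in⁴
  horizontal leg (remainder): d = 1.217391 in → contributes +7.76958 in⁴
Total I = 11.79835 in⁴.
Extreme fibre distance c = 3.817391 in; S = I/c = 3.090685 in³.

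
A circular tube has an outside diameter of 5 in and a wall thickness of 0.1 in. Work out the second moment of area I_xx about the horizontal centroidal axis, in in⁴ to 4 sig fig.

I_xx ≈ 4.622 in⁴

Break the section into simple shapes (no overlaps), measuring from the bottom-left corner of the bounding box.
Outer circle: ⌀5, A = 19.635 in², y = 2.5 in, Ī = 30.6796 in⁴.
Bore (subtracted): ⌀4.8, A = 18.0956 in², y = 2.5 in, Ī = 26.0576 in⁴.
By symmetry the centroid is at mid-height, ȳ = 2.5 in.
All pieces are centred on the horizontal centroidal axis, so I = ΣĪ (holes subtracted) = 4.62199 in⁴.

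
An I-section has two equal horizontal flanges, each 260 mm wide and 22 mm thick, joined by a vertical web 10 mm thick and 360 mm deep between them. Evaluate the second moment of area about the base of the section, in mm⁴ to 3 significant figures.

Treat the section as a set of non-overlapping primitives; coordinates are from the bounding-box lower-left.
Bottom flange: 260 × 22, A = 5 720 mm², y = 11 mm, Ī = 230 707 mm⁴.
Web: 10 × 360, A = 3 600 mm², y = 202 mm, Ī = 38 880 000 mm⁴.
Top flange: 260 × 22, A = 5 720 mm², y = 393 mm, Ī = 230 707 mm⁴.
Transfer each piece to the bottom edge using Ī + A·d² with d = y − 0:
  bottom flange: d = 11 mm → contributes +922 827 mm⁴
  web: d = 202 mm → contributes +185 774 400 mm⁴
  top flange: d = 393 mm → contributes +883 678 987 mm⁴
Total I = 1 070 376 213 mm⁴.

I_base ≈ 1.07 × 10⁹ mm⁴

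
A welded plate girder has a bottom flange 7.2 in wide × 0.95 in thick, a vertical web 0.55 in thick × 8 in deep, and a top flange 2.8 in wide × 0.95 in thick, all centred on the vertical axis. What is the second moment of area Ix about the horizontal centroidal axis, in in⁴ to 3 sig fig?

Ix ≈ 189 in⁴

Break the section into simple shapes (no overlaps), measuring from the bottom-left corner of the bounding box.
Bottom plate: 7.2 × 0.95, A = 6.84 in², y = 0.475 in, Ī = 0.51443 in⁴.
Web plate: 0.55 × 8, A = 4.4 in², y = 4.95 in, Ī = 23.467 in⁴.
Top plate: 2.8 × 0.95, A = 2.66 in², y = 9.425 in, Ī = 0.20005 in⁴.
Centroid: ȳ = ΣA·y / ΣA = 3.6043 in.
Transfer each piece to the horizontal centroidal axis using Ī + A·d² with d = y − 3.6043:
  bottom plate: d = -3.1293 in → contributes +67.494 in⁴
  web plate: d = 1.3457 in → contributes +31.435 in⁴
  top plate: d = 5.8207 in → contributes +90.323 in⁴
Total I = 189.25 in⁴.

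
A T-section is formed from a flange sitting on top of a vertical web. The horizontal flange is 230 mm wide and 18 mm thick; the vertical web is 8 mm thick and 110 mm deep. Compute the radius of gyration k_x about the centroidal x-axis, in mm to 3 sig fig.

k_x ≈ 28.1 mm

Treat the section as a set of non-overlapping primitives; coordinates are from the bounding-box lower-left.
Flange: 230 × 18, A = 4 140 mm², y = 119 mm, Ī = 111 780 mm⁴.
Web: 8 × 110, A = 880 mm², y = 55 mm, Ī = 887 333 mm⁴.
Centroid: ȳ = ΣA·y / ΣA = 107.78 mm.
Transfer each piece to the centroidal x-axis using Ī + A·d² with d = y − 107.78:
  flange: d = 11.219 mm → contributes +632 877 mm⁴
  web: d = -52.781 mm → contributes +3 338 856 mm⁴
Total I = 3 971 732 mm⁴.
Radius of gyration: k = √(I/A) = √(3 971 732 / 5 020) = 28.128 mm.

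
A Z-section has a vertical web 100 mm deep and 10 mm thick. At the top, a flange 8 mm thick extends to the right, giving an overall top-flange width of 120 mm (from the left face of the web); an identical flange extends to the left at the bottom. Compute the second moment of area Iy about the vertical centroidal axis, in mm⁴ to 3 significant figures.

Decompose the section into non-overlapping parts with the origin at the bottom-left of its bounding rectangle.
Web: 10 × 100, A = 1 000 mm², x = 115 mm, Ī = 8333.3 mm⁴.
Top flange (beyond web): 110 × 8, A = 880 mm², x = 175 mm, Ī = 887 333 mm⁴.
Bottom flange (beyond web): 110 × 8, A = 880 mm², x = 55 mm, Ī = 887 333 mm⁴.
Centroid: x̄ = ΣA·x / ΣA = 115 mm.
Transfer each piece to the vertical centroidal axis using Ī + A·d² with d = x − 115:
  web: d = 0 mm → contributes +8333.3 mm⁴
  top flange (beyond web): d = 60 mm → contributes +4 055 333 mm⁴
  bottom flange (beyond web): d = -60 mm → contributes +4 055 333 mm⁴
Total I = 8 119 000 mm⁴.

Iy ≈ 8.12 × 10⁶ mm⁴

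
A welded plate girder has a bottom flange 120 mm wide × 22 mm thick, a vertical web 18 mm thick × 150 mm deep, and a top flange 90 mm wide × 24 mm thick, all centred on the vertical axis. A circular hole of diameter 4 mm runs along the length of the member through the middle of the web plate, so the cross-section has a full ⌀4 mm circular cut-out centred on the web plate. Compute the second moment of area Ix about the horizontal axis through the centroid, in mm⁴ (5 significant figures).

Ix ≈ 4.0943 × 10⁷ mm⁴

Treat the section as a set of non-overlapping primitives; coordinates are from the bounding-box lower-left.
Bottom plate: 120 × 22, A = 2 640 mm², y = 11 mm, Ī = 106 480 mm⁴.
Web plate: 18 × 150, A = 2 700 mm², y = 97 mm, Ī = 5 062 500 mm⁴.
Top plate: 90 × 24, A = 2 160 mm², y = 184 mm, Ī = 103 680 mm⁴.
Hole (subtracted): ⌀4, A = 12.56637 mm², y = 97 mm, Ī = 12.56637 mm⁴.
Centroid: ȳ = ΣA·y / ΣA = 91.77525 mm.
Transfer each piece to the horizontal axis through the centroid using Ī + A·d² with d = y − 91.77525:
  bottom plate: d = -80.77525 mm → contributes +17 331 530 mm⁴
  web plate: d = 5.224754 mm → contributes +5 136 205 mm⁴
  top plate: d = 92.22475 mm → contributes +18 475 355 mm⁴
  hole: d = 5.224754 mm → contributes −355.6039 mm⁴
Total I = 40 942 735 mm⁴.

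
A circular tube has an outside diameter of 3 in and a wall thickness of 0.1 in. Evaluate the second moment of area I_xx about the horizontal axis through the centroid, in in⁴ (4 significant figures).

Split into non-overlapping primitives; take the origin at the lower-left of the bounding box.
Outer circle: ⌀3, A = 7.06858 in², y = 1.5 in, Ī = 3.97608 in⁴.
Bore (subtracted): ⌀2.8, A = 6.15752 in², y = 1.5 in, Ī = 3.01719 in⁴.
By symmetry the centroid is at mid-height, ȳ = 1.5 in.
All pieces are centred on the horizontal axis through the centroid, so I = ΣĪ (holes subtracted) = 0.958893 in⁴.

I_xx ≈ 0.9589 in⁴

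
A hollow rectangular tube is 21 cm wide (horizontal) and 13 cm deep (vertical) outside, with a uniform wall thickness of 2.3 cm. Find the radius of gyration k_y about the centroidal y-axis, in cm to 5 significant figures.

k_y ≈ 7.1662 cm

Treat the section as a set of non-overlapping primitives; coordinates are from the bounding-box lower-left.
Outer rectangle: 21 × 13, A = 273 cm², x = 10.5 cm, Ī = 10032.75 cm⁴.
Inner void (subtracted): 16.4 × 8.4, A = 137.76 cm², x = 10.5 cm, Ī = 3087.661 cm⁴.
By symmetry the centroid is at mid-width, x̄ = 10.5 cm.
All pieces are centred on the centroidal y-axis, so I = ΣĪ (holes subtracted) = 6945.089 cm⁴.
Radius of gyration: k = √(I/A) = √(6945.089 / 135.24) = 7.166157 cm.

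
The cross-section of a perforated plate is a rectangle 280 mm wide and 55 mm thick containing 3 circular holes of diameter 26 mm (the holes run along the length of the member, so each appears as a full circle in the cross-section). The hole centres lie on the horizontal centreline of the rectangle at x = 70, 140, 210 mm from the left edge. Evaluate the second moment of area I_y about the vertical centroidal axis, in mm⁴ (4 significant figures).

Break the section into simple shapes (no overlaps), measuring from the bottom-left corner of the bounding box.
Plate: 280 × 55, A = 15 400 mm², x = 140 mm, Ī = 100 613 333 mm⁴.
Hole 1 (subtracted): ⌀26, A = 530.929 mm², x = 70 mm, Ī = 22431.8 mm⁴.
Hole 2 (subtracted): ⌀26, A = 530.929 mm², x = 140 mm, Ī = 22431.8 mm⁴.
Hole 3 (subtracted): ⌀26, A = 530.929 mm², x = 210 mm, Ī = 22431.8 mm⁴.
By symmetry the centroid is at mid-width, x̄ = 140 mm.
Transfer each piece to the vertical centroidal axis using Ī + A·d² with d = x − 140:
  plate: d = 0 mm → contributes +100 613 333 mm⁴
  hole 1: d = -70 mm → contributes −2 623 985 mm⁴
  hole 2: d = 0 mm → contributes −22431.8 mm⁴
  hole 3: d = 70 mm → contributes −2 623 985 mm⁴
Total I = 95 342 932 mm⁴.

I_y ≈ 9.534 × 10⁷ mm⁴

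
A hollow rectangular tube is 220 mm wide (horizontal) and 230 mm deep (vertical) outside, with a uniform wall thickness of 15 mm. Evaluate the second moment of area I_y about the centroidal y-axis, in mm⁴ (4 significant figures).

Break the section into simple shapes (no overlaps), measuring from the bottom-left corner of the bounding box.
Outer rectangle: 220 × 230, A = 50 600 mm², x = 110 mm, Ī = 204 086 667 mm⁴.
Inner void (subtracted): 190 × 200, A = 38 000 mm², x = 110 mm, Ī = 114 316 667 mm⁴.
By symmetry the centroid is at mid-width, x̄ = 110 mm.
All pieces are centred on the centroidal y-axis, so I = ΣĪ (holes subtracted) = 89 770 000 mm⁴.

I_y ≈ 8.977 × 10⁷ mm⁴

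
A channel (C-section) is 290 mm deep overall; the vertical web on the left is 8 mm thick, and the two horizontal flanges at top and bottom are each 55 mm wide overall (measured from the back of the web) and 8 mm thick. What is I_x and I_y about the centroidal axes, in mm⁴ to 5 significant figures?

Treat the section as a set of non-overlapping primitives; coordinates are from the bounding-box lower-left.
Web: 8 × 290, A = 2 320 mm², y = 145 mm, Ī = 16 259 333 mm⁴.
Top flange (beyond web): 47 × 8, A = 376 mm², y = 286 mm, Ī = 2005.333 mm⁴.
Bottom flange (beyond web): 47 × 8, A = 376 mm², y = 4 mm, Ī = 2005.333 mm⁴.
By symmetry the centroid is at mid-height, ȳ = 145 mm.
Transfer each piece to the centroidal x-axis using Ī + A·d² with d = y − 145:
  web: d = 0 mm → contributes +16 259 333 mm⁴
  top flange (beyond web): d = 141 mm → contributes +7 477 261 mm⁴
  bottom flange (beyond web): d = -141 mm → contributes +7 477 261 mm⁴
Total I = 31 213 856 mm⁴.
For the y-axis: x̄ = 10.73177 mm.
Repeating about the centroidal y-axis gives I_y = 580 291 mm⁴.

I_x ≈ 3.1214 × 10⁷ mm⁴, I_y ≈ 5.8029 × 10⁵ mm⁴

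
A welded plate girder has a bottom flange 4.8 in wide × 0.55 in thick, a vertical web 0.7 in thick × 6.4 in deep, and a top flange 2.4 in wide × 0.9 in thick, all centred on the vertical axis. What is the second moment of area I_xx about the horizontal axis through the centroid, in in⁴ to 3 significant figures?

I_xx ≈ 76.0 in⁴

Split into non-overlapping primitives; take the origin at the lower-left of the bounding box.
Bottom plate: 4.8 × 0.55, A = 2.64 in², y = 0.275 in, Ī = 0.06655 in⁴.
Web plate: 0.7 × 6.4, A = 4.48 in², y = 3.75 in, Ī = 15.292 in⁴.
Top plate: 2.4 × 0.9, A = 2.16 in², y = 7.4 in, Ī = 0.1458 in⁴.
Centroid: ȳ = ΣA·y / ΣA = 3.611 in.
Transfer each piece to the horizontal axis through the centroid using Ī + A·d² with d = y − 3.611:
  bottom plate: d = -3.336 in → contributes +29.447 in⁴
  web plate: d = 0.13901 in → contributes +15.378 in⁴
  top plate: d = 3.789 in → contributes +31.156 in⁴
Total I = 75.981 in⁴.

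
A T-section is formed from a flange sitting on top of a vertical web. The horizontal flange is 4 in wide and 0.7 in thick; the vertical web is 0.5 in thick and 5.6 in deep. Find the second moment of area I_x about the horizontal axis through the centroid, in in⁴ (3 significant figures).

Break the section into simple shapes (no overlaps), measuring from the bottom-left corner of the bounding box.
Flange: 4 × 0.7, A = 2.8 in², y = 5.95 in, Ī = 0.11433 in⁴.
Web: 0.5 × 5.6, A = 2.8 in², y = 2.8 in, Ī = 7.3173 in⁴.
Centroid: ȳ = ΣA·y / ΣA = 4.375 in.
Transfer each piece to the horizontal axis through the centroid using Ī + A·d² with d = y − 4.375:
  flange: d = 1.575 in → contributes +7.0601 in⁴
  web: d = -1.575 in → contributes +14.263 in⁴
Total I = 21.323 in⁴.

I_x ≈ 21.3 in⁴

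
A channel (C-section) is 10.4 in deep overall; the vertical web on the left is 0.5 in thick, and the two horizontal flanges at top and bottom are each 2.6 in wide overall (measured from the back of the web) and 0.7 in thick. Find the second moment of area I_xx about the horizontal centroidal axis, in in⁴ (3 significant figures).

Split into non-overlapping primitives; take the origin at the lower-left of the bounding box.
Web: 0.5 × 10.4, A = 5.2 in², y = 5.2 in, Ī = 46.869 in⁴.
Top flange (beyond web): 2.1 × 0.7, A = 1.47 in², y = 10.05 in, Ī = 0.060025 in⁴.
Bottom flange (beyond web): 2.1 × 0.7, A = 1.47 in², y = 0.35 in, Ī = 0.060025 in⁴.
By symmetry the centroid is at mid-height, ȳ = 5.2 in.
Transfer each piece to the horizontal centroidal axis using Ī + A·d² with d = y − 5.2:
  web: d = 0 in → contributes +46.869 in⁴
  top flange (beyond web): d = 4.85 in → contributes +34.638 in⁴
  bottom flange (beyond web): d = -4.85 in → contributes +34.638 in⁴
Total I = 116.15 in⁴.

I_xx ≈ 116 in⁴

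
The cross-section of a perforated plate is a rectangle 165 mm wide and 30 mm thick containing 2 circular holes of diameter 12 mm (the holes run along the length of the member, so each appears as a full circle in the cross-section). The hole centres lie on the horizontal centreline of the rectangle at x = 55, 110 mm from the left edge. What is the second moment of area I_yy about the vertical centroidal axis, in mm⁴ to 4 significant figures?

Decompose the section into non-overlapping parts with the origin at the bottom-left of its bounding rectangle.
Plate: 165 × 30, A = 4 950 mm², x = 82.5 mm, Ī = 11 230 313 mm⁴.
Hole 1 (subtracted): ⌀12, A = 113.097 mm², x = 55 mm, Ī = 1017.88 mm⁴.
Hole 2 (subtracted): ⌀12, A = 113.097 mm², x = 110 mm, Ī = 1017.88 mm⁴.
By symmetry the centroid is at mid-width, x̄ = 82.5 mm.
Transfer each piece to the vertical centroidal axis using Ī + A·d² with d = x − 82.5:
  plate: d = 0 mm → contributes +11 230 313 mm⁴
  hole 1: d = -27.5 mm → contributes −86547.7 mm⁴
  hole 2: d = 27.5 mm → contributes −86547.7 mm⁴
Total I = 11 057 217 mm⁴.

I_yy ≈ 1.106 × 10⁷ mm⁴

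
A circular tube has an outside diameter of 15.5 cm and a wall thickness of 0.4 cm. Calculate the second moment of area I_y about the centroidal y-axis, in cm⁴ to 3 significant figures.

I_y ≈ 541 cm⁴

Break the section into simple shapes (no overlaps), measuring from the bottom-left corner of the bounding box.
Outer circle: ⌀15.5, A = 188.69 cm², x = 7.75 cm, Ī = 2833.3 cm⁴.
Bore (subtracted): ⌀14.7, A = 169.72 cm², x = 7.75 cm, Ī = 2292.1 cm⁴.
By symmetry the centroid is at mid-width, x̄ = 7.75 cm.
All pieces are centred on the centroidal y-axis, so I = ΣĪ (holes subtracted) = 541.2 cm⁴.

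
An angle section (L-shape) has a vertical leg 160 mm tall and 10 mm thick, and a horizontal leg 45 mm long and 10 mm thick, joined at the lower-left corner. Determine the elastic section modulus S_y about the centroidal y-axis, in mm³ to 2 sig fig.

Break the section into simple shapes (no overlaps), measuring from the bottom-left corner of the bounding box.
Vertical leg: 10 × 160, A = 1 600 mm², x = 5 mm, Ī = 13 333 mm⁴.
Horizontal leg (remainder): 35 × 10, A = 350 mm², x = 27.5 mm, Ī = 35 729 mm⁴.
Centroid: x̄ = ΣA·x / ΣA = 9.038 mm.
Transfer each piece to the centroidal y-axis using Ī + A·d² with d = x − 9.038:
  vertical leg: d = -4.038 mm → contributes +39 428 mm⁴
  horizontal leg (remainder): d = 18.46 mm → contributes +155 019 mm⁴
Total I = 194 447 mm⁴.
Extreme fibre distance c = 35.96 mm; S = I/c = 5 407 mm³.

S_y ≈ 5400 mm³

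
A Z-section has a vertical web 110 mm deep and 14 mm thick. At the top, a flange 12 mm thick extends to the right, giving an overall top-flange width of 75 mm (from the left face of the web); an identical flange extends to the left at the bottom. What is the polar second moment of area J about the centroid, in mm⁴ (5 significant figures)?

J ≈ 7.6233 × 10⁶ mm⁴

Break the section into simple shapes (no overlaps), measuring from the bottom-left corner of the bounding box.
Web: 14 × 110, A = 1 540 mm², y = 55 mm, Ī = 1 552 833 mm⁴.
Top flange (beyond web): 61 × 12, A = 732 mm², y = 104 mm, Ī = 8 784 mm⁴.
Bottom flange (beyond web): 61 × 12, A = 732 mm², y = 6 mm, Ī = 8 784 mm⁴.
Centroid: ȳ = ΣA·y / ΣA = 55 mm.
Transfer each piece to the centroidal x-axis using Ī + A·d² with d = y − 55:
  web: d = 0 mm → contributes +1 552 833 mm⁴
  top flange (beyond web): d = 49 mm → contributes +1 766 316 mm⁴
  bottom flange (beyond web): d = -49 mm → contributes +1 766 316 mm⁴
Total I = 5 085 465 mm⁴.
For the y-axis: x̄ = 68 mm.
Repeating about the centroidal y-axis gives I_y = 2 537 865 mm⁴.
Polar second moment: J = I_x + I_y = 7 623 331 mm⁴.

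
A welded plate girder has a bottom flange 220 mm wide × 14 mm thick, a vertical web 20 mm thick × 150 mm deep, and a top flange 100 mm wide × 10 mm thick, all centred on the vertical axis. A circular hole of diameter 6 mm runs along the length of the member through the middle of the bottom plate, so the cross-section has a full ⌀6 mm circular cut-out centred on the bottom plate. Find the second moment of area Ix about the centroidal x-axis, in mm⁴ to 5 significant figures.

Break the section into simple shapes (no overlaps), measuring from the bottom-left corner of the bounding box.
Bottom plate: 220 × 14, A = 3 080 mm², y = 7 mm, Ī = 50306.67 mm⁴.
Web plate: 20 × 150, A = 3 000 mm², y = 89 mm, Ī = 5 625 000 mm⁴.
Top plate: 100 × 10, A = 1 000 mm², y = 169 mm, Ī = 8333.333 mm⁴.
Hole (subtracted): ⌀6, A = 28.27433 mm², y = 7 mm, Ī = 63.61725 mm⁴.
Centroid: ȳ = ΣA·y / ΣA = 64.85818 mm.
Transfer each piece to the centroidal x-axis using Ī + A·d² with d = y − 64.85818:
  bottom plate: d = -57.85818 mm → contributes +10 360 819 mm⁴
  web plate: d = 24.14182 mm → contributes +7 373 483 mm⁴
  top plate: d = 104.1418 mm → contributes +10 853 852 mm⁴
  hole: d = -57.85818 mm → contributes −94713.89 mm⁴
Total I = 28 493 440 mm⁴.

Ix ≈ 2.8493 × 10⁷ mm⁴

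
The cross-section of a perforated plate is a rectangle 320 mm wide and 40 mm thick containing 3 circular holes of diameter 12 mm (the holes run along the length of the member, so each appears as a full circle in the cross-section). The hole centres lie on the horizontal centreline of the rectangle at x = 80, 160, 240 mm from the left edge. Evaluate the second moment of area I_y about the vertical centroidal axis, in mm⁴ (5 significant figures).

Treat the section as a set of non-overlapping primitives; coordinates are from the bounding-box lower-left.
Plate: 320 × 40, A = 12 800 mm², x = 160 mm, Ī = 109 226 667 mm⁴.
Hole 1 (subtracted): ⌀12, A = 113.0973 mm², x = 80 mm, Ī = 1017.876 mm⁴.
Hole 2 (subtracted): ⌀12, A = 113.0973 mm², x = 160 mm, Ī = 1017.876 mm⁴.
Hole 3 (subtracted): ⌀12, A = 113.0973 mm², x = 240 mm, Ī = 1017.876 mm⁴.
By symmetry the centroid is at mid-width, x̄ = 160 mm.
Transfer each piece to the vertical centroidal axis using Ī + A·d² with d = x − 160:
  plate: d = 0 mm → contributes +109 226 667 mm⁴
  hole 1: d = -80 mm → contributes −724840.8 mm⁴
  hole 2: d = 0 mm → contributes −1017.876 mm⁴
  hole 3: d = 80 mm → contributes −724840.8 mm⁴
Total I = 107 775 967 mm⁴.

I_y ≈ 1.0778 × 10⁸ mm⁴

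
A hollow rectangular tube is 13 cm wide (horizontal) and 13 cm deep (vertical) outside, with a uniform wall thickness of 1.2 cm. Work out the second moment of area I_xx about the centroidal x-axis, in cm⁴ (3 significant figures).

Break the section into simple shapes (no overlaps), measuring from the bottom-left corner of the bounding box.
Outer rectangle: 13 × 13, A = 169 cm², y = 6.5 cm, Ī = 2380.1 cm⁴.
Inner void (subtracted): 10.6 × 10.6, A = 112.36 cm², y = 6.5 cm, Ī = 1052.1 cm⁴.
By symmetry the centroid is at mid-height, ȳ = 6.5 cm.
All pieces are centred on the centroidal x-axis, so I = ΣĪ (holes subtracted) = 1 328 cm⁴.

I_xx ≈ 1330 cm⁴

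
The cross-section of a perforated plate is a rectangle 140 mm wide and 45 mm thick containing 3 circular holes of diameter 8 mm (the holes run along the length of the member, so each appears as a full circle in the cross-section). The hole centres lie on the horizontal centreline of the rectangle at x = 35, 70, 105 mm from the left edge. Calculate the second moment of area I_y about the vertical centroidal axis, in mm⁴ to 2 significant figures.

Split into non-overlapping primitives; take the origin at the lower-left of the bounding box.
Plate: 140 × 45, A = 6 300 mm², x = 70 mm, Ī = 10 290 000 mm⁴.
Hole 1 (subtracted): ⌀8, A = 50.27 mm², x = 35 mm, Ī = 201.1 mm⁴.
Hole 2 (subtracted): ⌀8, A = 50.27 mm², x = 70 mm, Ī = 201.1 mm⁴.
Hole 3 (subtracted): ⌀8, A = 50.27 mm², x = 105 mm, Ī = 201.1 mm⁴.
By symmetry the centroid is at mid-width, x̄ = 70 mm.
Transfer each piece to the vertical centroidal axis using Ī + A·d² with d = x − 70:
  plate: d = 0 mm → contributes +10 290 000 mm⁴
  hole 1: d = -35 mm → contributes −61 776 mm⁴
  hole 2: d = 0 mm → contributes −201.1 mm⁴
  hole 3: d = 35 mm → contributes −61 776 mm⁴
Total I = 10 166 246 mm⁴.

I_y ≈ 1.0 × 10⁷ mm⁴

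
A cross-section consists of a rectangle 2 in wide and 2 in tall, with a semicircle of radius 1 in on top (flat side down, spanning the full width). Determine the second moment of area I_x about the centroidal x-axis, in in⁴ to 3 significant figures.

Split into non-overlapping primitives; take the origin at the lower-left of the bounding box.
Rectangular body: 2 × 2, A = 4 in², y = 1 in, Ī = 1.3333 in⁴.
Semicircular cap: semicircle r = 1, A = 1.5708 in², y = 2.4244 in, Ī = 0.10976 in⁴.
Centroid: ȳ = ΣA·y / ΣA = 1.4016 in.
Transfer each piece to the centroidal x-axis using Ī + A·d² with d = y − 1.4016:
  rectangular body: d = -0.40164 in → contributes +1.9786 in⁴
  semicircular cap: d = 1.0228 in → contributes +1.7529 in⁴
Total I = 3.7315 in⁴.

I_x ≈ 3.73 in⁴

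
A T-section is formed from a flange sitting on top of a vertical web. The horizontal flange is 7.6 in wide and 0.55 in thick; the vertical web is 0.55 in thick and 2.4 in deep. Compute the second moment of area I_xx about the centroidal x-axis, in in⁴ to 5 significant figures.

Split into non-overlapping primitives; take the origin at the lower-left of the bounding box.
Flange: 7.6 × 0.55, A = 4.18 in², y = 2.675 in, Ī = 0.1053708 in⁴.
Web: 0.55 × 2.4, A = 1.32 in², y = 1.2 in, Ī = 0.6336 in⁴.
Centroid: ȳ = ΣA·y / ΣA = 2.321 in.
Transfer each piece to the centroidal x-axis using Ī + A·d² with d = y − 2.321:
  flange: d = 0.354 in → contributes +0.6291917 in⁴
  web: d = -1.121 in → contributes +2.292366 in⁴
Total I = 2.921558 in⁴.

I_xx ≈ 2.9216 in⁴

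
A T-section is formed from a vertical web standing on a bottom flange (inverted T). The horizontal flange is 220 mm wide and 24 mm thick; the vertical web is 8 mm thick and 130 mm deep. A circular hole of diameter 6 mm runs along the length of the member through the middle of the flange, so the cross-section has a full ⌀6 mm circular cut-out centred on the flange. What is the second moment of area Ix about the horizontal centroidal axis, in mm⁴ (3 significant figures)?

Decompose the section into non-overlapping parts with the origin at the bottom-left of its bounding rectangle.
Flange: 220 × 24, A = 5 280 mm², y = 12 mm, Ī = 253 440 mm⁴.
Web: 8 × 130, A = 1 040 mm², y = 89 mm, Ī = 1 464 667 mm⁴.
Hole (subtracted): ⌀6, A = 28.274 mm², y = 12 mm, Ī = 63.617 mm⁴.
Centroid: ȳ = ΣA·y / ΣA = 24.728 mm.
Transfer each piece to the horizontal centroidal axis using Ī + A·d² with d = y − 24.728:
  flange: d = -12.728 mm → contributes +1 108 787 mm⁴
  web: d = 64.272 mm → contributes +5 760 815 mm⁴
  hole: d = -12.728 mm → contributes −4 644 mm⁴
Total I = 6 864 959 mm⁴.

Ix ≈ 6.86 × 10⁶ mm⁴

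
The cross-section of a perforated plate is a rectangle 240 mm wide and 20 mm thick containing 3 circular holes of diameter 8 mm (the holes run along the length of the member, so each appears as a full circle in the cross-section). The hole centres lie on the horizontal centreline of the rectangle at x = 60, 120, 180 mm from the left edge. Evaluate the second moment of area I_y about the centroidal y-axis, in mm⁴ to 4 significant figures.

I_y ≈ 2.268 × 10⁷ mm⁴

Treat the section as a set of non-overlapping primitives; coordinates are from the bounding-box lower-left.
Plate: 240 × 20, A = 4 800 mm², x = 120 mm, Ī = 23 040 000 mm⁴.
Hole 1 (subtracted): ⌀8, A = 50.2655 mm², x = 60 mm, Ī = 201.062 mm⁴.
Hole 2 (subtracted): ⌀8, A = 50.2655 mm², x = 120 mm, Ī = 201.062 mm⁴.
Hole 3 (subtracted): ⌀8, A = 50.2655 mm², x = 180 mm, Ī = 201.062 mm⁴.
By symmetry the centroid is at mid-width, x̄ = 120 mm.
Transfer each piece to the centroidal y-axis using Ī + A·d² with d = x − 120:
  plate: d = 0 mm → contributes +23 040 000 mm⁴
  hole 1: d = -60 mm → contributes −181 157 mm⁴
  hole 2: d = 0 mm → contributes −201.062 mm⁴
  hole 3: d = 60 mm → contributes −181 157 mm⁴
Total I = 22 677 485 mm⁴.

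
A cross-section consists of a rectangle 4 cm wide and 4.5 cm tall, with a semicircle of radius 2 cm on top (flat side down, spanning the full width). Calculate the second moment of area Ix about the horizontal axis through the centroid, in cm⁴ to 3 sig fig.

Ix ≈ 76.9 cm⁴

Treat the section as a set of non-overlapping primitives; coordinates are from the bounding-box lower-left.
Rectangular body: 4 × 4.5, A = 18 cm², y = 2.25 cm, Ī = 30.375 cm⁴.
Semicircular cap: semicircle r = 2, A = 6.2832 cm², y = 5.3488 cm, Ī = 1.7561 cm⁴.
Centroid: ȳ = ΣA·y / ΣA = 3.0518 cm.
Transfer each piece to the horizontal axis through the centroid using Ī + A·d² with d = y − 3.0518:
  rectangular body: d = -0.80181 cm → contributes +41.947 cm⁴
  semicircular cap: d = 2.297 cm → contributes +34.908 cm⁴
Total I = 76.855 cm⁴.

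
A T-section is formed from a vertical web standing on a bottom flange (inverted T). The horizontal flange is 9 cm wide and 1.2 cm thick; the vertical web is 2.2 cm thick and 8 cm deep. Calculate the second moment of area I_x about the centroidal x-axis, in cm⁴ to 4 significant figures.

I_x ≈ 236.8 cm⁴

Split into non-overlapping primitives; take the origin at the lower-left of the bounding box.
Flange: 9 × 1.2, A = 10.8 cm², y = 0.6 cm, Ī = 1.296 cm⁴.
Web: 2.2 × 8, A = 17.6 cm², y = 5.2 cm, Ī = 93.8667 cm⁴.
Centroid: ȳ = ΣA·y / ΣA = 3.4507 cm.
Transfer each piece to the centroidal x-axis using Ī + A·d² with d = y − 3.4507:
  flange: d = -2.8507 cm → contributes +89.0624 cm⁴
  web: d = 1.7493 cm → contributes +147.723 cm⁴
Total I = 236.786 cm⁴.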